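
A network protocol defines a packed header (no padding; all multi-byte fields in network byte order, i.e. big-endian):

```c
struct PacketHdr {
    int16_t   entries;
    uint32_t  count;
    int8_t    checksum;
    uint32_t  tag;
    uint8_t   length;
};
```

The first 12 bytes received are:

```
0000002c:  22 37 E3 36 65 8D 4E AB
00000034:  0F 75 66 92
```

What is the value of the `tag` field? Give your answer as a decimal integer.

2869917030

`tag` follows `entries` (2 B), `count` (4 B), `checksum` (1 B), so it starts at offset 2 + 4 + 1 = 7 and occupies 4 bytes.
Bytes at offsets 7..10: AB 0F 75 66.
Big-endian stores the most-significant byte at the lowest address.
The bytes are already most-significant first: 0xAB0F7566.
0xAB0F7566 = 2869917030.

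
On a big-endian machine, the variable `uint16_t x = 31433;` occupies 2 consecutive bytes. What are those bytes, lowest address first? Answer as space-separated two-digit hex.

7A C9

31433 in hexadecimal, padded to 16 bits, is 0x7AC9.
Split into bytes (most-significant first): 7A C9.
Big-endian: lowest address holds the most-significant byte.
So the memory order matches the most-significant-first order: 7A C9.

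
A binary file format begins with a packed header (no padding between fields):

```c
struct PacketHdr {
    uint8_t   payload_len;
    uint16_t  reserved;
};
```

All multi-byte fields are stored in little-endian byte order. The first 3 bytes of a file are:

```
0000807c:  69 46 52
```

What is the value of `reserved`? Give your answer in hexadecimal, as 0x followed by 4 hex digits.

`reserved` follows `payload_len` (1 byte), so it starts at byte offset 1 and occupies 2 bytes.
Bytes at offsets 1..2: 46 52.
Little-endian: lowest address holds the least-significant byte.
Reassemble most-significant byte first: 52 46 → 0x5246.

0x5246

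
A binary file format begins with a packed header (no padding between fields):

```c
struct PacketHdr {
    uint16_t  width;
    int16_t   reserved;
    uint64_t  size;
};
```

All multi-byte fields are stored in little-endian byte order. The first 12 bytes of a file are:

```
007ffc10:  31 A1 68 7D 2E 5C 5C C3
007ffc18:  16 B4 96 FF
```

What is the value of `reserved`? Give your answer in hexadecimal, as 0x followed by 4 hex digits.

`reserved` follows `width` (2 bytes), so it starts at byte offset 2 and occupies 2 bytes.
Bytes at offsets 2..3: 68 7D.
Little-endian stores the least-significant byte at the lowest address.
Reassemble most-significant byte first: 7D 68 → 0x7D68.

0x7D68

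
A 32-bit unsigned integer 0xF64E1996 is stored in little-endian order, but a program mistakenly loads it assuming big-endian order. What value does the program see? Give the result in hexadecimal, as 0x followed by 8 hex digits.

Stored little-endian, the bytes at ascending addresses are 96 19 4E F6.
Read back as big-endian, the last byte is least significant, giving 0x96194EF6.

0x96194EF6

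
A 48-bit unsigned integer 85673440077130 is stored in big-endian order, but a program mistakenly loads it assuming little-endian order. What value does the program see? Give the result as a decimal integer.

81801786092365

85673440077130 in 48-bit hexadecimal is 0x4DEB66F6654A.
Stored big-endian, the bytes at ascending addresses are 4D EB 66 F6 65 4A.
Read back as little-endian, the first byte is least significant, giving 0x4A65F666EB4D.
0x4A65F666EB4D = 81801786092365.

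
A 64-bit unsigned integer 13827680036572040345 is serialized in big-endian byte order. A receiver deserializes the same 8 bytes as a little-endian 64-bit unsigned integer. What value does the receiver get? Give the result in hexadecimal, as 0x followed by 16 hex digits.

13827680036572040345 in 64-bit hexadecimal is 0xBFE5C9BB27A30C99.
Stored big-endian, the bytes at ascending addresses are BF E5 C9 BB 27 A3 0C 99.
Read back as little-endian, the first byte is least significant, giving 0x990CA327BBC9E5BF.

0x990CA327BBC9E5BF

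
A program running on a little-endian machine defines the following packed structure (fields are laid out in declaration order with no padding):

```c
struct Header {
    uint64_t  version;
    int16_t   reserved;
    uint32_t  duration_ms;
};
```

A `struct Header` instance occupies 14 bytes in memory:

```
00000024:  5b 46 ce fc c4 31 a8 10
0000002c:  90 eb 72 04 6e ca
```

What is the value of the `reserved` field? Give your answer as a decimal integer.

-5232

`reserved` follows `version` (8 bytes), so it starts at byte offset 8 and occupies 2 bytes.
Bytes at offsets 8..9: 90 EB.
Little-endian stores the least-significant byte at the lowest address.
Reassemble most-significant byte first: EB 90 → 0xEB90.
Top bit is set, so as a signed 16-bit value this is 0xEB90 − 2^16 = -5232.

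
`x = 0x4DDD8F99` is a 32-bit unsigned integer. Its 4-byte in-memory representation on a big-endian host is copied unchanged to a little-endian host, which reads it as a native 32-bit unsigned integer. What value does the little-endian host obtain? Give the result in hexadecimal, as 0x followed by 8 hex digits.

Stored big-endian, the bytes at ascending addresses are 4D DD 8F 99.
Read back as little-endian, the first byte is least significant, giving 0x998FDD4D.

0x998FDD4D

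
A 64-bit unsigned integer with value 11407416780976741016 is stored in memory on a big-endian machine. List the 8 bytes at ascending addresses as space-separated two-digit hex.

9E 4F 49 1F 8A F2 DA 98

11407416780976741016 in hexadecimal, padded to 64 bits, is 0x9E4F491F8AF2DA98.
Split into bytes (most-significant first): 9E 4F 49 1F 8A F2 DA 98.
In big-endian order the high byte comes first in memory.
So the memory order matches the most-significant-first order: 9E 4F 49 1F 8A F2 DA 98.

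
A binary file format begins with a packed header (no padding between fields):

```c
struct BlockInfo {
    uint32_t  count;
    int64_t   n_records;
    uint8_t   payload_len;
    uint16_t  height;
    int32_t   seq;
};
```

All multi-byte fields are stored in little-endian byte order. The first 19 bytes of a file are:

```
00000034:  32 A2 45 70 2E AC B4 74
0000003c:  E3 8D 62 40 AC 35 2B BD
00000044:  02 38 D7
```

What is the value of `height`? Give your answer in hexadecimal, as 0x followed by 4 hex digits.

`height` follows `count` (4 B), `n_records` (8 B), `payload_len` (1 B), so it starts at offset 4 + 8 + 1 = 13 and occupies 2 bytes.
Bytes at offsets 13..14: 35 2B.
In little-endian order the low byte comes first in memory.
Reassemble most-significant byte first: 2B 35 → 0x2B35.

0x2B35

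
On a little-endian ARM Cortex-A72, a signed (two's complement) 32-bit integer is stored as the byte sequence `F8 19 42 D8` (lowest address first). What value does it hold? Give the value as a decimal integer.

-666756616

Little-endian stores the least-significant byte at the lowest address.
Reassemble most-significant byte first: D8 42 19 F8 → 0xD84219F8.
Top bit is set, so as a signed 32-bit value this is 0xD84219F8 − 2^32 = -666756616.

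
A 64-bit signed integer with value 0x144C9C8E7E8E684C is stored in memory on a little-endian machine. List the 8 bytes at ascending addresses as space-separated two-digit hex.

Split into bytes (most-significant first): 14 4C 9C 8E 7E 8E 68 4C.
Little-endian: lowest address holds the least-significant byte.
So at ascending addresses the bytes are 4C 68 8E 7E 8E 9C 4C 14.

4C 68 8E 7E 8E 9C 4C 14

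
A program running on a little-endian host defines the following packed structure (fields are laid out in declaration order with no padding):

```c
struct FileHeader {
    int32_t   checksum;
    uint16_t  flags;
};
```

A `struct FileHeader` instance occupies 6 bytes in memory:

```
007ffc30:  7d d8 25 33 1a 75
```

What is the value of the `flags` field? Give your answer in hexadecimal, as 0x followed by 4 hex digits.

0x751A

`flags` follows `checksum` (4 bytes), so it starts at byte offset 4 and occupies 2 bytes.
Bytes at offsets 4..5: 1A 75.
In little-endian order the low byte comes first in memory.
Reassemble most-significant byte first: 75 1A → 0x751A.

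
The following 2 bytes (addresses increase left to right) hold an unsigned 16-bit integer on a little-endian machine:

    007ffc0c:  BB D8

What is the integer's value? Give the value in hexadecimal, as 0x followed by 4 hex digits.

0xD8BB

In little-endian order the low byte comes first in memory.
Reassemble most-significant byte first: D8 BB → 0xD8BB.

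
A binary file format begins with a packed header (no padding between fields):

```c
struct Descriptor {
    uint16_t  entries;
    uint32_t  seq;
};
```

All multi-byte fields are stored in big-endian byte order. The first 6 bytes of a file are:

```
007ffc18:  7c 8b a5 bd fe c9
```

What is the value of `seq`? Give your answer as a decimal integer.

2780692169

`seq` follows `entries` (2 bytes), so it starts at byte offset 2 and occupies 4 bytes.
Bytes at offsets 2..5: A5 BD FE C9.
In big-endian order the high byte comes first in memory.
The bytes are already most-significant first: 0xA5BDFEC9.
0xA5BDFEC9 = 2780692169.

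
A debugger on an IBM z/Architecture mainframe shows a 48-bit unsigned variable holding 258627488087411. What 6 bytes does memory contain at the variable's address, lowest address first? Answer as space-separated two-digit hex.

258627488087411 in hexadecimal, padded to 48 bits, is 0xEB38678E7D73.
Split into bytes (most-significant first): EB 38 67 8E 7D 73.
Big-endian stores the most-significant byte at the lowest address.
So the memory order matches the most-significant-first order: EB 38 67 8E 7D 73.

EB 38 67 8E 7D 73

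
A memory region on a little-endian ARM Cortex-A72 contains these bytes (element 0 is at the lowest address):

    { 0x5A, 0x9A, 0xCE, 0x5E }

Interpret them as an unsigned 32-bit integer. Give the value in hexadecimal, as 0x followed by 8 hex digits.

0x5ECE9A5A

Little-endian: lowest address holds the least-significant byte.
Reassemble most-significant byte first: 5E CE 9A 5A → 0x5ECE9A5A.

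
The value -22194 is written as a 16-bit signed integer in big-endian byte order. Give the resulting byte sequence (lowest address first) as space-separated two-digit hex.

A9 4E

Two's complement of -22194 in 16 bits: 22194 = 0x56B2; invert → 0xA94D; add 1 → 0xA94E.
Split into bytes (most-significant first): A9 4E.
Big-endian stores the most-significant byte at the lowest address.
So the memory order matches the most-significant-first order: A9 4E.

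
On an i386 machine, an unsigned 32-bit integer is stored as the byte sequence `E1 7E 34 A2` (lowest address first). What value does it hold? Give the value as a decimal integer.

2721349345

In little-endian order the low byte comes first in memory.
Reassemble most-significant byte first: A2 34 7E E1 → 0xA2347EE1.
0xA2347EE1 = 2721349345.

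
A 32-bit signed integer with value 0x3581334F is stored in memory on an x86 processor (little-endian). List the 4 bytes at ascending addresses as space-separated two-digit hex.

Split into bytes (most-significant first): 35 81 33 4F.
Little-endian stores the least-significant byte at the lowest address.
So at ascending addresses the bytes are 4F 33 81 35.

4F 33 81 35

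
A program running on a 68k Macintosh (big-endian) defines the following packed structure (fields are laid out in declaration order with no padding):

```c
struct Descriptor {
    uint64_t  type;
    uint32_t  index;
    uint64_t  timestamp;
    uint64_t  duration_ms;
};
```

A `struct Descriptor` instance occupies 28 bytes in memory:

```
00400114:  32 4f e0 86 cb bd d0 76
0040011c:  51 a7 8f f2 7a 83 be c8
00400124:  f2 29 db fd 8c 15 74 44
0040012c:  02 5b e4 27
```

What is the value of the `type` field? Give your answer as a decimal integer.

`type` is the first field, at byte offset 0, occupying 8 bytes.
Bytes at offsets 0..7: 32 4F E0 86 CB BD D0 76.
In big-endian order the high byte comes first in memory.
The bytes are already most-significant first: 0x324FE086CBBDD076.
0x324FE086CBBDD076 = 3625363094604992630.

3625363094604992630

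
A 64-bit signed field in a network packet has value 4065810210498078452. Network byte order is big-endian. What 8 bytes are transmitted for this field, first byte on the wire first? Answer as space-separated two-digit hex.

38 6C A8 D8 48 E4 E6 F4

4065810210498078452 in hexadecimal, padded to 64 bits, is 0x386CA8D848E4E6F4.
Split into bytes (most-significant first): 38 6C A8 D8 48 E4 E6 F4.
Big-endian: lowest address holds the most-significant byte.
So the memory order matches the most-significant-first order: 38 6C A8 D8 48 E4 E6 F4.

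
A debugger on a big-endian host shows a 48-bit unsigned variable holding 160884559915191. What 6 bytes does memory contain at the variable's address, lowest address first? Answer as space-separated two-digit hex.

160884559915191 in hexadecimal, padded to 48 bits, is 0x9252DB0B28B7.
Split into bytes (most-significant first): 92 52 DB 0B 28 B7.
Big-endian: lowest address holds the most-significant byte.
So the memory order matches the most-significant-first order: 92 52 DB 0B 28 B7.

92 52 DB 0B 28 B7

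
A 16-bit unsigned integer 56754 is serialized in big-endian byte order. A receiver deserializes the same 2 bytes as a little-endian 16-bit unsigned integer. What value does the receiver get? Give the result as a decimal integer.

56754 in 16-bit hexadecimal is 0xDDB2.
Stored big-endian, the bytes at ascending addresses are DD B2.
Read back as little-endian, the first byte is least significant, giving 0xB2DD.
0xB2DD = 45789.

45789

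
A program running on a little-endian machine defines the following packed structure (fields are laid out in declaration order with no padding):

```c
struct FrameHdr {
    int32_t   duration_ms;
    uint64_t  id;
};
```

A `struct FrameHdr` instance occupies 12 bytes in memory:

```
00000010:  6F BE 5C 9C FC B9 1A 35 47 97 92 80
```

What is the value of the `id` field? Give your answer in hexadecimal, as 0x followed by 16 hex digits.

0x80929747351AB9FC

`id` follows `duration_ms` (4 bytes), so it starts at byte offset 4 and occupies 8 bytes.
Bytes at offsets 4..11: FC B9 1A 35 47 97 92 80.
Little-endian: lowest address holds the least-significant byte.
Reassemble most-significant byte first: 80 92 97 47 35 1A B9 FC → 0x80929747351AB9FC.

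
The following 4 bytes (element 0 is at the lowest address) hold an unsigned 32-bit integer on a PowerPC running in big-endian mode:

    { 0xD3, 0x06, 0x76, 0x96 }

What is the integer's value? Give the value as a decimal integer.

In big-endian order the high byte comes first in memory.
The bytes are already most-significant first: 0xD3067696.
0xD3067696 = 3540416150.

3540416150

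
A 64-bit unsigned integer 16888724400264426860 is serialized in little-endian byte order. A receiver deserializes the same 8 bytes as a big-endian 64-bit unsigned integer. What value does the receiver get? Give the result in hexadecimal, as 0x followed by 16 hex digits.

0x6CB53B9B5CCD60EA

16888724400264426860 in 64-bit hexadecimal is 0xEA60CD5C9B3BB56C.
Stored little-endian, the bytes at ascending addresses are 6C B5 3B 9B 5C CD 60 EA.
Read back as big-endian, the last byte is least significant, giving 0x6CB53B9B5CCD60EA.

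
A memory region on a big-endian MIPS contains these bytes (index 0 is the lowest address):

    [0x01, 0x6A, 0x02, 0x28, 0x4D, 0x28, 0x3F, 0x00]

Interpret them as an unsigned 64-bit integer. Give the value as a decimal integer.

Big-endian stores the most-significant byte at the lowest address.
The bytes are already most-significant first: 0x016A02284D283F00.
0x016A02284D283F00 = 101896313685688064.

101896313685688064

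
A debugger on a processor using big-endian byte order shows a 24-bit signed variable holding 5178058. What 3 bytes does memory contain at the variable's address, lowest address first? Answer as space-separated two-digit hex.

5178058 in hexadecimal, padded to 24 bits, is 0x4F02CA.
Split into bytes (most-significant first): 4F 02 CA.
Big-endian: lowest address holds the most-significant byte.
So the memory order matches the most-significant-first order: 4F 02 CA.

4F 02 CA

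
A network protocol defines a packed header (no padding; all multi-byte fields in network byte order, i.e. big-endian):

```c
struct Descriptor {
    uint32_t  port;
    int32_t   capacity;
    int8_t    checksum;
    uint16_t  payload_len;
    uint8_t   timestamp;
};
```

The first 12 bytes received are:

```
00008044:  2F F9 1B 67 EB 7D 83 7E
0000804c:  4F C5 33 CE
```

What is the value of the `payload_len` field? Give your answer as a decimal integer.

`payload_len` follows `port` (4 B), `capacity` (4 B), `checksum` (1 B), so it starts at offset 4 + 4 + 1 = 9 and occupies 2 bytes.
Bytes at offsets 9..10: C5 33.
Big-endian: lowest address holds the most-significant byte.
The bytes are already most-significant first: 0xC533.
0xC533 = 50483.

50483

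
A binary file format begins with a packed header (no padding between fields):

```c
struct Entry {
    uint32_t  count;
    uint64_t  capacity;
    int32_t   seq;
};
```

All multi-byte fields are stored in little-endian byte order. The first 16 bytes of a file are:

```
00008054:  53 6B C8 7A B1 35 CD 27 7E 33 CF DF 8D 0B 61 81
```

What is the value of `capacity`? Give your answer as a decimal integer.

16127165407563691441

`capacity` follows `count` (4 bytes), so it starts at byte offset 4 and occupies 8 bytes.
Bytes at offsets 4..11: B1 35 CD 27 7E 33 CF DF.
In little-endian order the low byte comes first in memory.
Reassemble most-significant byte first: DF CF 33 7E 27 CD 35 B1 → 0xDFCF337E27CD35B1.
0xDFCF337E27CD35B1 = 16127165407563691441.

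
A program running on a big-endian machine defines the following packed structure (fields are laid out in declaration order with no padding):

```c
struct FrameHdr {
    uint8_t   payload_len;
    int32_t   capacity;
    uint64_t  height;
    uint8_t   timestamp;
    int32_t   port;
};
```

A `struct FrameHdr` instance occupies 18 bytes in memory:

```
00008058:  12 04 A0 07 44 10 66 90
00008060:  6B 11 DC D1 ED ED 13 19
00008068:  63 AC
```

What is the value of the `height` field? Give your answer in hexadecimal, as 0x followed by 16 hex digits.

0x1066906B11DCD1ED

`height` follows `payload_len` (1 B), `capacity` (4 B), so it starts at offset 1 + 4 = 5 and occupies 8 bytes.
Bytes at offsets 5..12: 10 66 90 6B 11 DC D1 ED.
Big-endian stores the most-significant byte at the lowest address.
The bytes are already most-significant first: 0x1066906B11DCD1ED.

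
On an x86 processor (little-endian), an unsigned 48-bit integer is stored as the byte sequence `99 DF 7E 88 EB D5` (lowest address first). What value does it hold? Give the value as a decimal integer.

In little-endian order the low byte comes first in memory.
Reassemble most-significant byte first: D5 EB 88 7E DF 99 → 0xD5EB887EDF99.
0xD5EB887EDF99 = 235207584047001.

235207584047001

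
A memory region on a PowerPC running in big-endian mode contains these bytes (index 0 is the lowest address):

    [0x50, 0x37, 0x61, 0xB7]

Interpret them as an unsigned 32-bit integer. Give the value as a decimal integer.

In big-endian order the high byte comes first in memory.
The bytes are already most-significant first: 0x503761B7.
0x503761B7 = 1345806775.

1345806775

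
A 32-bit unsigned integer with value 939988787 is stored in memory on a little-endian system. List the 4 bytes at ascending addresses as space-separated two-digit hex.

33 17 07 38

939988787 in hexadecimal, padded to 32 bits, is 0x38071733.
Split into bytes (most-significant first): 38 07 17 33.
Little-endian: lowest address holds the least-significant byte.
So at ascending addresses the bytes are 33 17 07 38.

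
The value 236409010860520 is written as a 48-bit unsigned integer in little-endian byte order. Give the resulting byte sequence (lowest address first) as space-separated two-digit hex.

E8 31 1D 43 03 D7

236409010860520 in hexadecimal, padded to 48 bits, is 0xD703431D31E8.
Split into bytes (most-significant first): D7 03 43 1D 31 E8.
Little-endian: lowest address holds the least-significant byte.
So at ascending addresses the bytes are E8 31 1D 43 03 D7.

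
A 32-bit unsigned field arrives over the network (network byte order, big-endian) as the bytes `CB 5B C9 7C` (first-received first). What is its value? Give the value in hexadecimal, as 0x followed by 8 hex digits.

0xCB5BC97C

In big-endian order the high byte comes first in memory.
The bytes are already most-significant first: 0xCB5BC97C.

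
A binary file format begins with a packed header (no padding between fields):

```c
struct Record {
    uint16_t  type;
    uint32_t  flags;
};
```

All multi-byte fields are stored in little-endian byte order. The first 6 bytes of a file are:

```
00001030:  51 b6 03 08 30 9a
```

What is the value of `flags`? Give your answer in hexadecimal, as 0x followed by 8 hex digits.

`flags` follows `type` (2 bytes), so it starts at byte offset 2 and occupies 4 bytes.
Bytes at offsets 2..5: 03 08 30 9A.
Little-endian: lowest address holds the least-significant byte.
Reassemble most-significant byte first: 9A 30 08 03 → 0x9A300803.

0x9A300803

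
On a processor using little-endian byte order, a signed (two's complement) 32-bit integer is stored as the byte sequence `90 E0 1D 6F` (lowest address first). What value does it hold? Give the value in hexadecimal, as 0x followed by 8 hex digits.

0x6F1DE090

Little-endian: lowest address holds the least-significant byte.
Reassemble most-significant byte first: 6F 1D E0 90 → 0x6F1DE090.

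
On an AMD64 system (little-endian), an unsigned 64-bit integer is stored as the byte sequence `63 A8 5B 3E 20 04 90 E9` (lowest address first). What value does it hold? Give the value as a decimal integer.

Little-endian: lowest address holds the least-significant byte.
Reassemble most-significant byte first: E9 90 04 20 3E 5B A8 63 → 0xE99004203E5BA863.
0xE99004203E5BA863 = 16829956344015202403.

16829956344015202403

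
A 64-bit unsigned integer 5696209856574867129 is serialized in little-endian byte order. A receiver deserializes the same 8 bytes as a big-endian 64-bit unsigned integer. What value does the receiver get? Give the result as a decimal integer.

13350421142607760719

5696209856574867129 in 64-bit hexadecimal is 0x4F0D00AF4B3946B9.
Stored little-endian, the bytes at ascending addresses are B9 46 39 4B AF 00 0D 4F.
Read back as big-endian, the last byte is least significant, giving 0xB946394BAF000D4F.
0xB946394BAF000D4F = 13350421142607760719.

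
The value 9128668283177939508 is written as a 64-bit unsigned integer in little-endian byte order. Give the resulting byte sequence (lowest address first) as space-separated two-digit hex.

9128668283177939508 in hexadecimal, padded to 64 bits, is 0x7EAF8B7013323234.
Split into bytes (most-significant first): 7E AF 8B 70 13 32 32 34.
Little-endian: lowest address holds the least-significant byte.
So at ascending addresses the bytes are 34 32 32 13 70 8B AF 7E.

34 32 32 13 70 8B AF 7E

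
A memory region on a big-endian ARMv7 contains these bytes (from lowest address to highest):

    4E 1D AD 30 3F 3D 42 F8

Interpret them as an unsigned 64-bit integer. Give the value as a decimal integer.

Big-endian: lowest address holds the most-significant byte.
The bytes are already most-significant first: 0x4E1DAD303F3D42F8.
0x4E1DAD303F3D42F8 = 5628845532014002936.

5628845532014002936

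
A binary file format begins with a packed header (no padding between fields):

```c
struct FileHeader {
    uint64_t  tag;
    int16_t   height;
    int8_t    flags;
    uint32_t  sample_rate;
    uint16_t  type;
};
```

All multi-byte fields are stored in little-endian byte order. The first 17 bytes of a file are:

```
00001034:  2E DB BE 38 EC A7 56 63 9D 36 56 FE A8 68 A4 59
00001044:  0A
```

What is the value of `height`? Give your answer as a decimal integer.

`height` follows `tag` (8 bytes), so it starts at byte offset 8 and occupies 2 bytes.
Bytes at offsets 8..9: 9D 36.
Little-endian: lowest address holds the least-significant byte.
Reassemble most-significant byte first: 36 9D → 0x369D.
0x369D = 13981.

13981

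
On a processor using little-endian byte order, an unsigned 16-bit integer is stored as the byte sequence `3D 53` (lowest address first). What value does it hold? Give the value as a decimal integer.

Little-endian: lowest address holds the least-significant byte.
Reassemble most-significant byte first: 53 3D → 0x533D.
0x533D = 21309.

21309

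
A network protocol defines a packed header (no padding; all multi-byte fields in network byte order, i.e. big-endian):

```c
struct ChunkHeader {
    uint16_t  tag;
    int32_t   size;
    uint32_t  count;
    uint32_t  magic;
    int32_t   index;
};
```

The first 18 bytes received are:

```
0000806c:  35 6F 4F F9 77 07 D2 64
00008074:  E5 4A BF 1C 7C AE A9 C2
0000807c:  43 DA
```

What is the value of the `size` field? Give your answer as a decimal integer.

`size` follows `tag` (2 bytes), so it starts at byte offset 2 and occupies 4 bytes.
Bytes at offsets 2..5: 4F F9 77 07.
Big-endian: lowest address holds the most-significant byte.
The bytes are already most-significant first: 0x4FF97707.
0x4FF97707 = 1341748999.

1341748999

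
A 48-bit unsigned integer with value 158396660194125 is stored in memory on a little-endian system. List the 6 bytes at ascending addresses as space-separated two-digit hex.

4D 1B AA 98 0F 90

158396660194125 in hexadecimal, padded to 48 bits, is 0x900F98AA1B4D.
Split into bytes (most-significant first): 90 0F 98 AA 1B 4D.
Little-endian: lowest address holds the least-significant byte.
So at ascending addresses the bytes are 4D 1B AA 98 0F 90.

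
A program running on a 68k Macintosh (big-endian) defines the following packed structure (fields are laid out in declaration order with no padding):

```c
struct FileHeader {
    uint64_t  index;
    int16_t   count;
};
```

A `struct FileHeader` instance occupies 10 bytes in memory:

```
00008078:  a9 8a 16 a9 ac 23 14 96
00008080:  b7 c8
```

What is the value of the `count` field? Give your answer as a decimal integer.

`count` follows `index` (8 bytes), so it starts at byte offset 8 and occupies 2 bytes.
Bytes at offsets 8..9: B7 C8.
Big-endian: lowest address holds the most-significant byte.
The bytes are already most-significant first: 0xB7C8.
Top bit is set, so as a signed 16-bit value this is 0xB7C8 − 2^16 = -18488.

-18488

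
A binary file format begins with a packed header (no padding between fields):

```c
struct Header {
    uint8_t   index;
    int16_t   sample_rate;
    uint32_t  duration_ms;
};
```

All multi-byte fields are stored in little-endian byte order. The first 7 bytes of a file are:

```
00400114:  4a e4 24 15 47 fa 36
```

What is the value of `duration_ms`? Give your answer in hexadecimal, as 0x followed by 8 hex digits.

`duration_ms` follows `index` (1 B), `sample_rate` (2 B), so it starts at offset 1 + 2 = 3 and occupies 4 bytes.
Bytes at offsets 3..6: 15 47 FA 36.
In little-endian order the low byte comes first in memory.
Reassemble most-significant byte first: 36 FA 47 15 → 0x36FA4715.

0x36FA4715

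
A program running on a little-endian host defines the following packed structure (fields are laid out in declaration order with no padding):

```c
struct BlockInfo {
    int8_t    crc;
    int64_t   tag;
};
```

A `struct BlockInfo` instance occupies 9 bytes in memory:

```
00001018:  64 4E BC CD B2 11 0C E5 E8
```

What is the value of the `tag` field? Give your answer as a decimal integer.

`tag` follows `crc` (1 byte), so it starts at byte offset 1 and occupies 8 bytes.
Bytes at offsets 1..8: 4E BC CD B2 11 0C E5 E8.
Little-endian: lowest address holds the least-significant byte.
Reassemble most-significant byte first: E8 E5 0C 11 B2 CD BC 4E → 0xE8E50C11B2CDBC4E.
Top bit is set, so as a signed 64-bit value this is 0xE8E50C11B2CDBC4E − 2^64 = -1664911217089725362.

-1664911217089725362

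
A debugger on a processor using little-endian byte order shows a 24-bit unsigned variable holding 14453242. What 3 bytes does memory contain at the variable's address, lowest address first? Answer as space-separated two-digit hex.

14453242 in hexadecimal, padded to 24 bits, is 0xDC89FA.
Split into bytes (most-significant first): DC 89 FA.
In little-endian order the low byte comes first in memory.
So at ascending addresses the bytes are FA 89 DC.

FA 89 DC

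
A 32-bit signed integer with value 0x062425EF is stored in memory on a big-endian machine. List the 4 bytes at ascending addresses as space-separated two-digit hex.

06 24 25 EF

Split into bytes (most-significant first): 06 24 25 EF.
Big-endian: lowest address holds the most-significant byte.
So the memory order matches the most-significant-first order: 06 24 25 EF.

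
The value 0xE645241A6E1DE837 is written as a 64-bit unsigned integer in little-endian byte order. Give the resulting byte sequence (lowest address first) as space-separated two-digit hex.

37 E8 1D 6E 1A 24 45 E6

Split into bytes (most-significant first): E6 45 24 1A 6E 1D E8 37.
In little-endian order the low byte comes first in memory.
So at ascending addresses the bytes are 37 E8 1D 6E 1A 24 45 E6.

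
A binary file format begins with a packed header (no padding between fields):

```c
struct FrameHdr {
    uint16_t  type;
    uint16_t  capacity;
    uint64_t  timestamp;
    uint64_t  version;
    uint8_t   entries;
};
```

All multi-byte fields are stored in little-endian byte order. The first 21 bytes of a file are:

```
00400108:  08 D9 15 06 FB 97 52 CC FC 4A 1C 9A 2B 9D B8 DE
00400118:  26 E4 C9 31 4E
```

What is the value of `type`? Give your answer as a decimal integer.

`type` is the first field, at byte offset 0, occupying 2 bytes.
Bytes at offsets 0..1: 08 D9.
Little-endian stores the least-significant byte at the lowest address.
Reassemble most-significant byte first: D9 08 → 0xD908.
0xD908 = 55560.

55560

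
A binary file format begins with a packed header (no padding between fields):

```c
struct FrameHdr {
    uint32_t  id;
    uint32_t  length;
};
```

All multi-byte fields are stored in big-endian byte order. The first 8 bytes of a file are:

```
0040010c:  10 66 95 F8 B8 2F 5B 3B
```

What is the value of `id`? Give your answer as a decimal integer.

`id` is the first field, at byte offset 0, occupying 4 bytes.
Bytes at offsets 0..3: 10 66 95 F8.
Big-endian stores the most-significant byte at the lowest address.
The bytes are already most-significant first: 0x106695F8.
0x106695F8 = 275158520.

275158520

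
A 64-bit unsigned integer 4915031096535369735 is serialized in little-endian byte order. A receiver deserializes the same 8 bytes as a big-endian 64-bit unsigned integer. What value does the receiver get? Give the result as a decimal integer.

4915031096535369735 in 64-bit hexadecimal is 0x4435B2BDC8FD4807.
Stored little-endian, the bytes at ascending addresses are 07 48 FD C8 BD B2 35 44.
Read back as big-endian, the last byte is least significant, giving 0x0748FDC8BDB23544.
0x0748FDC8BDB23544 = 524948395206522180.

524948395206522180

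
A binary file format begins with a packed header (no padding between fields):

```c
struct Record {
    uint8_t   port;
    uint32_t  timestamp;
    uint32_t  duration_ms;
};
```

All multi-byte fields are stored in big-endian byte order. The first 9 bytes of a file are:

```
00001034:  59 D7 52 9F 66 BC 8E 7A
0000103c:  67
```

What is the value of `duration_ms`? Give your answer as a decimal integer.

3163454055

`duration_ms` follows `port` (1 B), `timestamp` (4 B), so it starts at offset 1 + 4 = 5 and occupies 4 bytes.
Bytes at offsets 5..8: BC 8E 7A 67.
Big-endian: lowest address holds the most-significant byte.
The bytes are already most-significant first: 0xBC8E7A67.
0xBC8E7A67 = 3163454055.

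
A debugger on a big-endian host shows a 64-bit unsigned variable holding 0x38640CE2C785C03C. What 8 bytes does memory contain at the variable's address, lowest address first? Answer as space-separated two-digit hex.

Split into bytes (most-significant first): 38 64 0C E2 C7 85 C0 3C.
In big-endian order the high byte comes first in memory.
So the memory order matches the most-significant-first order: 38 64 0C E2 C7 85 C0 3C.

38 64 0C E2 C7 85 C0 3C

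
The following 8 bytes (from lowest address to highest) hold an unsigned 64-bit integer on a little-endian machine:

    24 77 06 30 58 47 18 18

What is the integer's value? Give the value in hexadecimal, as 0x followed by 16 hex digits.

0x1818475830067724

Little-endian: lowest address holds the least-significant byte.
Reassemble most-significant byte first: 18 18 47 58 30 06 77 24 → 0x1818475830067724.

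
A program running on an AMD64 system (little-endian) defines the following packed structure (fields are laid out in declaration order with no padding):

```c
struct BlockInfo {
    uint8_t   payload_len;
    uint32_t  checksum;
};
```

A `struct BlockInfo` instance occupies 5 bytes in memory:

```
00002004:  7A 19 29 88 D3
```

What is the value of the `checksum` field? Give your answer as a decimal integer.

`checksum` follows `payload_len` (1 byte), so it starts at byte offset 1 and occupies 4 bytes.
Bytes at offsets 1..4: 19 29 88 D3.
Little-endian stores the least-significant byte at the lowest address.
Reassemble most-significant byte first: D3 88 29 19 → 0xD3882919.
0xD3882919 = 3548915993.

3548915993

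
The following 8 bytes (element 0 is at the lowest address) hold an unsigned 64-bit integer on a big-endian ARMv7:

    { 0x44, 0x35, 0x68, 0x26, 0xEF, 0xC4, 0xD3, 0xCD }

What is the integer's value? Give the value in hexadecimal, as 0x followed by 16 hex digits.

0x44356826EFC4D3CD

Big-endian stores the most-significant byte at the lowest address.
The bytes are already most-significant first: 0x44356826EFC4D3CD.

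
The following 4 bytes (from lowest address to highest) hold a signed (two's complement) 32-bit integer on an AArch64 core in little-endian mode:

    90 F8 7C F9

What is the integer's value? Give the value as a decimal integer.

-109250416

Little-endian stores the least-significant byte at the lowest address.
Reassemble most-significant byte first: F9 7C F8 90 → 0xF97CF890.
Top bit is set, so as a signed 32-bit value this is 0xF97CF890 − 2^32 = -109250416.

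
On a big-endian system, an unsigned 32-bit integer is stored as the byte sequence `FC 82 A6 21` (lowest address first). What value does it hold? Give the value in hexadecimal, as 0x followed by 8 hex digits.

0xFC82A621

In big-endian order the high byte comes first in memory.
The bytes are already most-significant first: 0xFC82A621.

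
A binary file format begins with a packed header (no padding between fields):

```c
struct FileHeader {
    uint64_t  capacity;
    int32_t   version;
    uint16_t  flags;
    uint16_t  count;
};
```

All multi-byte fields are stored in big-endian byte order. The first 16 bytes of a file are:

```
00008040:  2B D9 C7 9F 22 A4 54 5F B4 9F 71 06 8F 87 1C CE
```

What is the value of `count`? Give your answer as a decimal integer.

`count` follows `capacity` (8 B), `version` (4 B), `flags` (2 B), so it starts at offset 8 + 4 + 2 = 14 and occupies 2 bytes.
Bytes at offsets 14..15: 1C CE.
Big-endian: lowest address holds the most-significant byte.
The bytes are already most-significant first: 0x1CCE.
0x1CCE = 7374.

7374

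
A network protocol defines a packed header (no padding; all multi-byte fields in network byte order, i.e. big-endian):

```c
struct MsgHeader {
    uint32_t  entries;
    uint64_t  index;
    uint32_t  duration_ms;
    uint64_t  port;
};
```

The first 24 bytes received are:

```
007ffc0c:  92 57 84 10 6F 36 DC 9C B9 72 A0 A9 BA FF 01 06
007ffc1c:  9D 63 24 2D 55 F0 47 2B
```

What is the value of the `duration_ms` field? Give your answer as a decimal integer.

3137274118

`duration_ms` follows `entries` (4 B), `index` (8 B), so it starts at offset 4 + 8 = 12 and occupies 4 bytes.
Bytes at offsets 12..15: BA FF 01 06.
In big-endian order the high byte comes first in memory.
The bytes are already most-significant first: 0xBAFF0106.
0xBAFF0106 = 3137274118.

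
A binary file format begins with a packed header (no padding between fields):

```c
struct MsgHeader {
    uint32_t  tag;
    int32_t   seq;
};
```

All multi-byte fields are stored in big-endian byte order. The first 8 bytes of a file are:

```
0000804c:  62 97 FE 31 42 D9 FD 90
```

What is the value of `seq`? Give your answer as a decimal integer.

1121582480

`seq` follows `tag` (4 bytes), so it starts at byte offset 4 and occupies 4 bytes.
Bytes at offsets 4..7: 42 D9 FD 90.
Big-endian: lowest address holds the most-significant byte.
The bytes are already most-significant first: 0x42D9FD90.
0x42D9FD90 = 1121582480.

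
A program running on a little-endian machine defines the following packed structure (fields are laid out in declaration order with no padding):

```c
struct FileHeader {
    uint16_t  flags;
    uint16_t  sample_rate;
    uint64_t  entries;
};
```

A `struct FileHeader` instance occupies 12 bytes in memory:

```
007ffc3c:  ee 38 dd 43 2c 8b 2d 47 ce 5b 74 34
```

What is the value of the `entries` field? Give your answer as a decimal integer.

`entries` follows `flags` (2 B), `sample_rate` (2 B), so it starts at offset 2 + 2 = 4 and occupies 8 bytes.
Bytes at offsets 4..11: 2C 8B 2D 47 CE 5B 74 34.
Little-endian stores the least-significant byte at the lowest address.
Reassemble most-significant byte first: 34 74 5B CE 47 2D 8B 2C → 0x34745BCE472D8B2C.
0x34745BCE472D8B2C = 3779746928786246444.

3779746928786246444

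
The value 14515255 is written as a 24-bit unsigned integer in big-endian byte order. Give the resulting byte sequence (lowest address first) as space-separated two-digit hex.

14515255 in hexadecimal, padded to 24 bits, is 0xDD7C37.
Split into bytes (most-significant first): DD 7C 37.
Big-endian stores the most-significant byte at the lowest address.
So the memory order matches the most-significant-first order: DD 7C 37.

DD 7C 37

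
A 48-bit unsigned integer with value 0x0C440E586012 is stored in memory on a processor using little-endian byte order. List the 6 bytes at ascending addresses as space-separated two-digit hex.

12 60 58 0E 44 0C

Split into bytes (most-significant first): 0C 44 0E 58 60 12.
Little-endian: lowest address holds the least-significant byte.
So at ascending addresses the bytes are 12 60 58 0E 44 0C.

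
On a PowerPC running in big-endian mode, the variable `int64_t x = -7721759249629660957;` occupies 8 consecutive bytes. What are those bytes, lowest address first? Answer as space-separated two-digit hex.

94 D6 CC DF C4 BC B8 E3

Two's complement of -7721759249629660957 in 64 bits: 7721759249629660957 = 0x6B2933203B43471D; invert → 0x94D6CCDFC4BCB8E2; add 1 → 0x94D6CCDFC4BCB8E3.
Split into bytes (most-significant first): 94 D6 CC DF C4 BC B8 E3.
In big-endian order the high byte comes first in memory.
So the memory order matches the most-significant-first order: 94 D6 CC DF C4 BC B8 E3.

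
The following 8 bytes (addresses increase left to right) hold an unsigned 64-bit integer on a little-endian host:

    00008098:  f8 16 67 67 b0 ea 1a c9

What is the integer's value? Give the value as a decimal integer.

14491152794387945208

In little-endian order the low byte comes first in memory.
Reassemble most-significant byte first: C9 1A EA B0 67 67 16 F8 → 0xC91AEAB0676716F8.
0xC91AEAB0676716F8 = 14491152794387945208.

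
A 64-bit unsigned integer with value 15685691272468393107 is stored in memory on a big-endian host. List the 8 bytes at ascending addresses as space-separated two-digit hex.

D9 AE C5 1B 1F EC 6C 93

15685691272468393107 in hexadecimal, padded to 64 bits, is 0xD9AEC51B1FEC6C93.
Split into bytes (most-significant first): D9 AE C5 1B 1F EC 6C 93.
Big-endian stores the most-significant byte at the lowest address.
So the memory order matches the most-significant-first order: D9 AE C5 1B 1F EC 6C 93.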